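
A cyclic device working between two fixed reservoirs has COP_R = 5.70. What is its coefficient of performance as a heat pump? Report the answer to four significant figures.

6.700

The first law on one cycle gives Q_H = Q_C + W, so Q_H/W = Q_C/W + 1.
COP_HP = COP_R + 1 = 5.70 + 1 = 6.70.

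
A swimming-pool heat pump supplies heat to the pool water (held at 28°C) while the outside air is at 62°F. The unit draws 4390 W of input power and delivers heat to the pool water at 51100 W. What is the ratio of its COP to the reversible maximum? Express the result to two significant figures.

COP_actual = Q̇_H/Ẇ = 51100/4390 = 11.64.
In absolute terms T_C = 289.82 K and T_H = 301.15 K, so ΔT = 11.33 K.
COP_Carnot = T_H/ΔT = 301.15/11.33 = 26.57.
η_II = COP_actual/COP_Carnot = 11.64/26.57 = 0.4381.

0.44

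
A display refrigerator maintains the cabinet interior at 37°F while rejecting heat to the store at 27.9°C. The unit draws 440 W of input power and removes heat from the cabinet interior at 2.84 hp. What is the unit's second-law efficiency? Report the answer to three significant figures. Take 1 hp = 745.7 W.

0.438

Converting, Q̇_C = 2.840 hp = 2118 W, so COP_actual = Q̇_C/Ẇ = 2118/440.0 = 4.813.
In absolute terms T_C = 275.93 K and T_H = 301.05 K, so ΔT = 25.12 K.
COP_Carnot = T_C/ΔT = 275.93/25.12 = 10.98.
η_II = COP_actual/COP_Carnot = 4.813/10.98 = 0.4382.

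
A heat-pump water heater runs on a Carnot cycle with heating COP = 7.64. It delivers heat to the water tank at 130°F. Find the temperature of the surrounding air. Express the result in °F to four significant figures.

COP_HP = T_H/(T_H − T_C) gives T_H − T_C = T_H/COP.
With T_H = 327.59 K, T_C = 327.59 × (1 − 1/7.64) = 284.72 K.
Converting, 284.72 K = 52.82°F.

52.82 °F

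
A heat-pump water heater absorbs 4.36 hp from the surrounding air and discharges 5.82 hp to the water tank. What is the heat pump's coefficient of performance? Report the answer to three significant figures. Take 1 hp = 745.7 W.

The first law gives Q̇_H = Q̇_C + Ẇ, so the three rates are Q̇_C = 4.360, Q̇_H = 5.820, Ẇ = 1.460 hp.
COP_HP = Q̇_H/Ẇ = 5.820/1.460 = 3.986.

3.99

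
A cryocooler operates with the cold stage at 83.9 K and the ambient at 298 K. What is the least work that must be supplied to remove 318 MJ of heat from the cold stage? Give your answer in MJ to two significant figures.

The reservoir spacing is ΔT = 298 − 83.9 = 214.1 K.
The reversible limit is COP_R = T_C/ΔT = 0.3919, so W_min = Q_C/COP = Q_C·ΔT/T_C.
W_min = 318.0 × 214.1/83.90 = 811.5 MJ.

810 MJ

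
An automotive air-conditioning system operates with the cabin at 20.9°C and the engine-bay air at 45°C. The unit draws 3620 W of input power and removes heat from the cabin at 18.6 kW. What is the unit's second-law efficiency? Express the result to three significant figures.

Converting, Q̇_C = 18.60 kW = 18600 W, so COP_actual = Q̇_C/Ẇ = 18600/3620 = 5.138.
In absolute terms T_C = 294.05 K and T_H = 318.15 K, so ΔT = 24.10 K.
COP_Carnot = T_C/ΔT = 294.05/24.10 = 12.20.
η_II = COP_actual/COP_Carnot = 5.138/12.20 = 0.4211.

0.421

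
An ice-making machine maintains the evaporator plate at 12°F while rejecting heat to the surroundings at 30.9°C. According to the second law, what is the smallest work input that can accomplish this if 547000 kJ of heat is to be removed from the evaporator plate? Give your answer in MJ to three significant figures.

In absolute terms T_C = 262.04 K and T_H = 304.05 K, so ΔT = 42.01 K.
The reversible limit is COP_R = T_C/ΔT = 6.237, so W_min = Q_C/COP = Q_C·ΔT/T_C.
W_min = 547000 × 42.01/262.04 = 87700 kJ = 87.70 MJ.

87.7 MJ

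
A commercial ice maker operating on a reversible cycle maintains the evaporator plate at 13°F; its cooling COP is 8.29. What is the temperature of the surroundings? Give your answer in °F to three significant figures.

70.0 °F

COP_R = T_C/(T_H − T_C) gives T_H − T_C = T_C/COP.
With T_C = 262.59 K, T_H = 262.59 × (1 + 1/8.29) = 294.27 K.
Converting, 294.27 K = 70.02°F.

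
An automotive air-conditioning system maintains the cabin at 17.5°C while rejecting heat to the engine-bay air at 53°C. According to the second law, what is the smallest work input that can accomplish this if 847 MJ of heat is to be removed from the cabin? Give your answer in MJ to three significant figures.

In absolute terms T_C = 290.65 K and T_H = 326.15 K, so ΔT = 35.50 K.
The reversible limit is COP_R = T_C/ΔT = 8.187, so W_min = Q_C/COP = Q_C·ΔT/T_C.
W_min = 847.0 × 35.50/290.65 = 103.5 MJ.

103 MJ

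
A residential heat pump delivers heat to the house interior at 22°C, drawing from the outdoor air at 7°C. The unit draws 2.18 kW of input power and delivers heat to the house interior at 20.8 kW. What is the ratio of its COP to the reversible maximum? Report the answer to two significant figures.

0.48

COP_actual = Q̇_H/Ẇ = 20.80/2.180 = 9.541.
In absolute terms T_C = 280.15 K and T_H = 295.15 K, so ΔT = 15.00 K.
COP_Carnot = T_H/ΔT = 295.15/15.00 = 19.68.
η_II = COP_actual/COP_Carnot = 9.541/19.68 = 0.4849.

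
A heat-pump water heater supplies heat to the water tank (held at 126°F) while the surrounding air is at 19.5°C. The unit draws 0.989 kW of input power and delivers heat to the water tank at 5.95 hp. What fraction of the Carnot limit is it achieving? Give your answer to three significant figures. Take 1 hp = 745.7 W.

0.451

Converting, Q̇_H = 5.950 hp = 4.437 kW, so COP_actual = Q̇_H/Ẇ = 4.437/0.9890 = 4.486.
In absolute terms T_C = 292.65 K and T_H = 325.37 K, so ΔT = 32.72 K.
COP_Carnot = T_H/ΔT = 325.37/32.72 = 9.943.
η_II = COP_actual/COP_Carnot = 4.486/9.943 = 0.4512.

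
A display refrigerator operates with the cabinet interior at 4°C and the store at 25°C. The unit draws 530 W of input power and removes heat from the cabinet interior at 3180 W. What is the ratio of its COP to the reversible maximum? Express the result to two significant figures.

0.45

COP_actual = Q̇_C/Ẇ = 3180/530.0 = 6.000.
In absolute terms T_C = 277.15 K and T_H = 298.15 K, so ΔT = 21.00 K.
COP_Carnot = T_C/ΔT = 277.15/21.00 = 13.20.
η_II = COP_actual/COP_Carnot = 6.000/13.20 = 0.4546.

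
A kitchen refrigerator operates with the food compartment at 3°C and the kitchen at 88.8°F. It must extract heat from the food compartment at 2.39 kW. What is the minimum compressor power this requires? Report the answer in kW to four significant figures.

In absolute terms T_C = 276.15 K and T_H = 304.71 K, so ΔT = 28.56 K.
COP_Carnot = T_C/ΔT = 276.15/28.56 = 9.671.
Ẇ_min = Q̇/COP_Carnot = 2.390/9.671 = 0.2471 kW.

0.2471 kW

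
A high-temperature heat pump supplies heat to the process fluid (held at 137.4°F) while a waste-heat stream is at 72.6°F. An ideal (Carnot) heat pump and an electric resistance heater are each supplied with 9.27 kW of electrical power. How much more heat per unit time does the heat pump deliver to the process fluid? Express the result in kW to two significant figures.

76 kW

In absolute terms T_C = 295.71 K and T_H = 331.71 K, so ΔT = 36.00 K.
COP_Carnot = T_H/ΔT = 331.71/36.00 = 9.214.
The heat pump delivers Q̇_H = COP × Ẇ = 85.41 kW; the resistance heater delivers Ẇ = 9.270 kW.
Extra = (COP − 1)·Ẇ = 76.14 kW.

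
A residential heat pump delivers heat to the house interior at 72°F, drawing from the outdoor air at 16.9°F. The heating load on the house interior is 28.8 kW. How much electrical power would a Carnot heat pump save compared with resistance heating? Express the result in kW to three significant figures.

In absolute terms T_C = 264.76 K and T_H = 295.37 K, so ΔT = 30.61 K.
COP_Carnot = T_H/ΔT = 295.37/30.61 = 9.649.
Resistance heating needs Ẇ_res = Q̇_H = 28.80 kW; the reversible heat pump needs only Ẇ_hp = Q̇_H/COP = 2.985 kW.
Saving = 28.80 − 2.985 = 25.82 kW.

25.8 kW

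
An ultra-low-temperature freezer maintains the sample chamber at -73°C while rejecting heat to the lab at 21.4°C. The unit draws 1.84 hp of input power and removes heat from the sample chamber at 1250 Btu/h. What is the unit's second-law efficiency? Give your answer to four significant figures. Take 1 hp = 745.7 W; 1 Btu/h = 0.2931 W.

Converting, Q̇_C = 1250 Btu/h = 0.4913 hp, so COP_actual = Q̇_C/Ẇ = 0.4913/1.840 = 0.2670.
In absolute terms T_C = 200.15 K and T_H = 294.55 K, so ΔT = 94.40 K.
COP_Carnot = T_C/ΔT = 200.15/94.40 = 2.120.
η_II = COP_actual/COP_Carnot = 0.2670/2.120 = 0.1259.

0.1259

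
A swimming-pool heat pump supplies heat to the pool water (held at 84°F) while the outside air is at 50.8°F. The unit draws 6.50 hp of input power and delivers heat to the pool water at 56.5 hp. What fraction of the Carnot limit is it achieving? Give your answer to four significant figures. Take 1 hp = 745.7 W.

0.5308

COP_actual = Q̇_H/Ẇ = 56.50/6.500 = 8.692.
In absolute terms T_C = 283.59 K and T_H = 302.04 K, so ΔT = 18.44 K.
COP_Carnot = T_H/ΔT = 302.04/18.44 = 16.38.
η_II = COP_actual/COP_Carnot = 8.692/16.38 = 0.5308.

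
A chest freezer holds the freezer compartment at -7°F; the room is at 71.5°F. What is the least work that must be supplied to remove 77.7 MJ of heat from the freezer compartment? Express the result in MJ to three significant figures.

13.5 MJ

In absolute terms T_C = 251.48 K and T_H = 295.09 K, so ΔT = 43.61 K.
The reversible limit is COP_R = T_C/ΔT = 5.766, so W_min = Q_C/COP = Q_C·ΔT/T_C.
W_min = 77.70 × 43.61/251.48 = 13.47 MJ.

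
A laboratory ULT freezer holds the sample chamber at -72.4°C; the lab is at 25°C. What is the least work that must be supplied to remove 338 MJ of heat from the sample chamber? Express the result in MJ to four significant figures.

In absolute terms T_C = 200.75 K and T_H = 298.15 K, so ΔT = 97.40 K.
The reversible limit is COP_R = T_C/ΔT = 2.061, so W_min = Q_C/COP = Q_C·ΔT/T_C.
W_min = 338.0 × 97.40/200.75 = 164.0 MJ.

164.0 MJ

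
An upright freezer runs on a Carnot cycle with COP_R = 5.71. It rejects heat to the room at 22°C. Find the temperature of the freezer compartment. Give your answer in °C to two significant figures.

For a Carnot refrigerator COP_R = T_C/(T_H − T_C), so T_C = COP·T_H/(1 + COP).
With T_H = 295.15 K, T_C = 5.71 × 295.15/6.710 = 251.16 K.
Converting, 251.16 K = -21.99°C.

-22 °C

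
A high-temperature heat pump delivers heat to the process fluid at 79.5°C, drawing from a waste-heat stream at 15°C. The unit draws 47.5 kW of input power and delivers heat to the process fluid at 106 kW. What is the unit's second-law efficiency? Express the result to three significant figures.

0.408

COP_actual = Q̇_H/Ẇ = 106.0/47.50 = 2.232.
In absolute terms T_C = 288.15 K and T_H = 352.65 K, so ΔT = 64.50 K.
COP_Carnot = T_H/ΔT = 352.65/64.50 = 5.467.
η_II = COP_actual/COP_Carnot = 2.232/5.467 = 0.4082.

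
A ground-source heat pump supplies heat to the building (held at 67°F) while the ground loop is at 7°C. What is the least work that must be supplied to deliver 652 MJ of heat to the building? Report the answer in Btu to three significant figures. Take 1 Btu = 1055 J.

26300 Btu

In absolute terms T_C = 280.15 K and T_H = 292.59 K, so ΔT = 12.44 K.
The reversible limit is COP_HP = T_H/ΔT = 23.51, so W_min = Q_H/COP = Q_H·ΔT/T_H.
W_min = 652.0 × 12.44/292.59 = 27.73 MJ = 26280 Btu.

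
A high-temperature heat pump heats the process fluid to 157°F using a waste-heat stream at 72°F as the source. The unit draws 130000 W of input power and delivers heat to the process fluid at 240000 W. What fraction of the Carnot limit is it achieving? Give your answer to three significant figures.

0.254

COP_actual = Q̇_H/Ẇ = 240000/130000 = 1.846.
In absolute terms T_C = 295.37 K and T_H = 342.59 K, so ΔT = 47.22 K.
COP_Carnot = T_H/ΔT = 342.59/47.22 = 7.255.
η_II = COP_actual/COP_Carnot = 1.846/7.255 = 0.2545.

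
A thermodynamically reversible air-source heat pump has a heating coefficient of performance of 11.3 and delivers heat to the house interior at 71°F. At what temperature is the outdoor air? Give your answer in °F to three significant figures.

24.0 °F

COP_HP = T_H/(T_H − T_C) gives T_H − T_C = T_H/COP.
With T_H = 294.82 K, T_C = 294.82 × (1 − 1/11.3) = 268.73 K.
Converting, 268.73 K = 24.04°F.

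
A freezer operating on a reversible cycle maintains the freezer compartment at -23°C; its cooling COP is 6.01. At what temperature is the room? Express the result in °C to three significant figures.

COP_R = T_C/(T_H − T_C) gives T_H − T_C = T_C/COP.
With T_C = 250.15 K, T_H = 250.15 × (1 + 1/6.01) = 291.77 K.
Converting, 291.77 K = 18.62°C.

18.6 °C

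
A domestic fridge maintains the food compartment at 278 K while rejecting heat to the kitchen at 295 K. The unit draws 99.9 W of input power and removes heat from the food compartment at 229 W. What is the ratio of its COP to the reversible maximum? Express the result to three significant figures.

0.140

COP_actual = Q̇_C/Ẇ = 229.0/99.90 = 2.292.
The reservoir spacing is ΔT = 295 − 278 = 17.00 K.
COP_Carnot = T_C/ΔT = 278.00/17.00 = 16.35.
η_II = COP_actual/COP_Carnot = 2.292/16.35 = 0.1402.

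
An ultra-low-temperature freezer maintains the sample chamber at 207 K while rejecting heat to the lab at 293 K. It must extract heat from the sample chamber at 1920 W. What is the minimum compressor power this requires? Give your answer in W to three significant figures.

798 W

The reservoir spacing is ΔT = 293 − 207 = 86.00 K.
COP_Carnot = T_C/ΔT = 207.00/86.00 = 2.407.
Ẇ_min = Q̇/COP_Carnot = 1920/2.407 = 797.7 W.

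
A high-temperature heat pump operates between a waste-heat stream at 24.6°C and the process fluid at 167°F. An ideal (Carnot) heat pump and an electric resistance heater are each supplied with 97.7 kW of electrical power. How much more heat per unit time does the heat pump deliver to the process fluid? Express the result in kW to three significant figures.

577 kW

In absolute terms T_C = 297.75 K and T_H = 348.15 K, so ΔT = 50.40 K.
COP_Carnot = T_H/ΔT = 348.15/50.40 = 6.908.
The heat pump delivers Q̇_H = COP × Ẇ = 674.9 kW; the resistance heater delivers Ẇ = 97.70 kW.
Extra = (COP − 1)·Ẇ = 577.2 kW.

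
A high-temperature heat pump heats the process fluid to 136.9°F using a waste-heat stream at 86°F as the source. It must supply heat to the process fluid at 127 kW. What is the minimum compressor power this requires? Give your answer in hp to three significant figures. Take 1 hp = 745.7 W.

In absolute terms T_C = 303.15 K and T_H = 331.43 K, so ΔT = 28.28 K.
COP_Carnot = T_H/ΔT = 331.43/28.28 = 11.72.
Ẇ_min = Q̇/COP_Carnot = 127.0/11.72 = 10.84 kW = 14.53 hp.

14.5 hp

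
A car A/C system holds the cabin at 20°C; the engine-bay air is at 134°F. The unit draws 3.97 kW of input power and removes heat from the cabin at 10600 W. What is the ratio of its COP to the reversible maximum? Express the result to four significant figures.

Converting, Q̇_C = 10600 W = 10.60 kW, so COP_actual = Q̇_C/Ẇ = 10.60/3.970 = 2.670.
In absolute terms T_C = 293.15 K and T_H = 329.82 K, so ΔT = 36.67 K.
COP_Carnot = T_C/ΔT = 293.15/36.67 = 7.995.
η_II = COP_actual/COP_Carnot = 2.670/7.995 = 0.3340.

0.3340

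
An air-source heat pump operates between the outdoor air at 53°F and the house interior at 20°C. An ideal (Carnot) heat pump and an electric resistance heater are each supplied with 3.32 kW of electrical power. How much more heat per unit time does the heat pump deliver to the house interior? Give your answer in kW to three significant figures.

113 kW

In absolute terms T_C = 284.82 K and T_H = 293.15 K, so ΔT = 8.333 K.
COP_Carnot = T_H/ΔT = 293.15/8.333 = 35.18.
The heat pump delivers Q̇_H = COP × Ẇ = 116.8 kW; the resistance heater delivers Ẇ = 3.320 kW.
Extra = (COP − 1)·Ẇ = 113.5 kW.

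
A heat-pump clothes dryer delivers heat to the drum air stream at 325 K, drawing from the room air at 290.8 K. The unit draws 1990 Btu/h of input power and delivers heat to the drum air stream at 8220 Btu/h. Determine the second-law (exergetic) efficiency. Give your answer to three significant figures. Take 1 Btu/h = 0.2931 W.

COP_actual = Q̇_H/Ẇ = 8220/1990 = 4.131.
The reservoir spacing is ΔT = 325 − 290.8 = 34.20 K.
COP_Carnot = T_H/ΔT = 325.00/34.20 = 9.503.
η_II = COP_actual/COP_Carnot = 4.131/9.503 = 0.4347.

0.435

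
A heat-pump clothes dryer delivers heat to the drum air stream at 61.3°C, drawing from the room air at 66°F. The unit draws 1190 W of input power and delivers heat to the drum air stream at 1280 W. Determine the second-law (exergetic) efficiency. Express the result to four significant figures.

COP_actual = Q̇_H/Ẇ = 1280/1190 = 1.076.
In absolute terms T_C = 292.04 K and T_H = 334.45 K, so ΔT = 42.41 K.
COP_Carnot = T_H/ΔT = 334.45/42.41 = 7.886.
η_II = COP_actual/COP_Carnot = 1.076/7.886 = 0.1364.

0.1364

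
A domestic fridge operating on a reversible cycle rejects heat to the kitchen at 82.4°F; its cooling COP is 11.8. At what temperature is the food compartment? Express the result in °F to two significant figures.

For a Carnot refrigerator COP_R = T_C/(T_H − T_C), so T_C = COP·T_H/(1 + COP).
With T_H = 301.15 K, T_C = 11.8 × 301.15/12.80 = 277.62 K.
Converting, 277.62 K = 40.05°F.

40 °F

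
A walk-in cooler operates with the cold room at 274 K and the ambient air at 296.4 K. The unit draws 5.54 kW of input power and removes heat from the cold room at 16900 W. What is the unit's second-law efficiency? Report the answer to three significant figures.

0.249

Converting, Q̇_C = 16900 W = 16.90 kW, so COP_actual = Q̇_C/Ẇ = 16.90/5.540 = 3.051.
The reservoir spacing is ΔT = 296.4 − 274 = 22.40 K.
COP_Carnot = T_C/ΔT = 274.00/22.40 = 12.23.
η_II = COP_actual/COP_Carnot = 3.051/12.23 = 0.2494.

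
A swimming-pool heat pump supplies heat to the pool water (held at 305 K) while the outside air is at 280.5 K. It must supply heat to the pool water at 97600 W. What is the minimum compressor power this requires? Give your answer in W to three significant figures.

7840 W

The reservoir spacing is ΔT = 305 − 280.5 = 24.50 K.
COP_Carnot = T_H/ΔT = 305.00/24.50 = 12.45.
Ẇ_min = Q̇/COP_Carnot = 97600/12.45 = 7840 W.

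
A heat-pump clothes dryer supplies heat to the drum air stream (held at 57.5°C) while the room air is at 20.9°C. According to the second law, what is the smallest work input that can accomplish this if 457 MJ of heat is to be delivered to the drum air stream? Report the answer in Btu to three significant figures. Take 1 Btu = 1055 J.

47900 Btu

In absolute terms T_C = 294.05 K and T_H = 330.65 K, so ΔT = 36.60 K.
The reversible limit is COP_HP = T_H/ΔT = 9.034, so W_min = Q_H/COP = Q_H·ΔT/T_H.
W_min = 457.0 × 36.60/330.65 = 50.59 MJ = 47950 Btu.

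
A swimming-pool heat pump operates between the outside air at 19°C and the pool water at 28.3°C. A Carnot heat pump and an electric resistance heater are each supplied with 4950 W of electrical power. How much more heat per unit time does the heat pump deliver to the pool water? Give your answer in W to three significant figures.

In absolute terms T_C = 292.15 K and T_H = 301.45 K, so ΔT = 9.300 K.
COP_Carnot = T_H/ΔT = 301.45/9.300 = 32.41.
The heat pump delivers Q̇_H = COP × Ẇ = 160400 W; the resistance heater delivers Ẇ = 4950 W.
Extra = (COP − 1)·Ẇ = 155500 W.

155000 W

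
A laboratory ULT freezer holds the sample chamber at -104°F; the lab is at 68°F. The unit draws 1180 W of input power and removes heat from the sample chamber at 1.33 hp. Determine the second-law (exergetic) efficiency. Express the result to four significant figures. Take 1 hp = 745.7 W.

0.4065

Converting, Q̇_C = 1.330 hp = 991.8 W, so COP_actual = Q̇_C/Ẇ = 991.8/1180 = 0.8405.
In absolute terms T_C = 197.59 K and T_H = 293.15 K, so ΔT = 95.56 K.
COP_Carnot = T_C/ΔT = 197.59/95.56 = 2.068.
η_II = COP_actual/COP_Carnot = 0.8405/2.068 = 0.4065.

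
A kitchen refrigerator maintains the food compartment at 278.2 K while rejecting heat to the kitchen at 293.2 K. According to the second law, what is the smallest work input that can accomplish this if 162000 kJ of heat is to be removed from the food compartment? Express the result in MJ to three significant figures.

8.73 MJ

The reservoir spacing is ΔT = 293.2 − 278.2 = 15.00 K.
The reversible limit is COP_R = T_C/ΔT = 18.55, so W_min = Q_C/COP = Q_C·ΔT/T_C.
W_min = 162000 × 15.00/278.20 = 8735 kJ = 8.735 MJ.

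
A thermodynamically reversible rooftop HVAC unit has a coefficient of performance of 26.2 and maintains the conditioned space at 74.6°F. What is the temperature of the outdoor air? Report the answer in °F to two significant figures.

95 °F

COP_R = T_C/(T_H − T_C) gives T_H − T_C = T_C/COP.
With T_C = 296.82 K, T_H = 296.82 × (1 + 1/26.2) = 308.15 K.
Converting, 308.15 K = 94.99°F.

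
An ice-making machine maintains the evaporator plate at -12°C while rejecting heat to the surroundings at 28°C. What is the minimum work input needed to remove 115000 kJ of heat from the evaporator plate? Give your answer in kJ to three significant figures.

In absolute terms T_C = 261.15 K and T_H = 301.15 K, so ΔT = 40.00 K.
The reversible limit is COP_R = T_C/ΔT = 6.529, so W_min = Q_C/COP = Q_C·ΔT/T_C.
W_min = 115000 × 40.00/261.15 = 17610 kJ.

17600 kJ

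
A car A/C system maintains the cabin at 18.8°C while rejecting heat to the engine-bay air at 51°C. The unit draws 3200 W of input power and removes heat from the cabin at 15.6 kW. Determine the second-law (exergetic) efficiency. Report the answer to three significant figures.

0.538

Converting, Q̇_C = 15.60 kW = 15600 W, so COP_actual = Q̇_C/Ẇ = 15600/3200 = 4.875.
In absolute terms T_C = 291.95 K and T_H = 324.15 K, so ΔT = 32.20 K.
COP_Carnot = T_C/ΔT = 291.95/32.20 = 9.067.
η_II = COP_actual/COP_Carnot = 4.875/9.067 = 0.5377.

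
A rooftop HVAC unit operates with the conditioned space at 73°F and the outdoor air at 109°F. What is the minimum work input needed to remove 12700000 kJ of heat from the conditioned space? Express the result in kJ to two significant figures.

In absolute terms T_C = 295.93 K and T_H = 315.93 K, so ΔT = 20.00 K.
The reversible limit is COP_R = T_C/ΔT = 14.80, so W_min = Q_C/COP = Q_C·ΔT/T_C.
W_min = 12700000 × 20.00/295.93 = 858300 kJ.

860000 kJ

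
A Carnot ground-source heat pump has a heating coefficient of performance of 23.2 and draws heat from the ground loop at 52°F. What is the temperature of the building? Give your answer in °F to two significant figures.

COP_HP = T_H/(T_H − T_C) rearranges to T_H = COP·T_C/(COP − 1).
With T_C = 284.26 K, T_H = 23.2 × 284.26/22.20 = 297.07 K.
Converting, 297.07 K = 75.05°F.

75 °F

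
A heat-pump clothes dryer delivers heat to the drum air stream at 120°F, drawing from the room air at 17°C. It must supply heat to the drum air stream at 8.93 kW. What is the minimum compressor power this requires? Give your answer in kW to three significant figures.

In absolute terms T_C = 290.15 K and T_H = 322.04 K, so ΔT = 31.89 K.
COP_Carnot = T_H/ΔT = 322.04/31.89 = 10.10.
Ẇ_min = Q̇/COP_Carnot = 8.930/10.10 = 0.8843 kW.

0.884 kW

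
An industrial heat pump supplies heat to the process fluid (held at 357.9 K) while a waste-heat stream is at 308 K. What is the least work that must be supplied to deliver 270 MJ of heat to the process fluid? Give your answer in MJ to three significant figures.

The reservoir spacing is ΔT = 357.9 − 308 = 49.90 K.
The reversible limit is COP_HP = T_H/ΔT = 7.172, so W_min = Q_H/COP = Q_H·ΔT/T_H.
W_min = 270.0 × 49.90/357.90 = 37.64 MJ.

37.6 MJ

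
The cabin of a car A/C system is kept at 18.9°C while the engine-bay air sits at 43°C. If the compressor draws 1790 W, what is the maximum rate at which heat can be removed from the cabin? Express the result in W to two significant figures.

In absolute terms T_C = 292.05 K and T_H = 316.15 K, so ΔT = 24.10 K.
COP_Carnot = T_C/ΔT = 292.05/24.10 = 12.12.
Q̇_max = COP_Carnot × Ẇ = 12.12 × 1790 W = 21690 W.

22000 W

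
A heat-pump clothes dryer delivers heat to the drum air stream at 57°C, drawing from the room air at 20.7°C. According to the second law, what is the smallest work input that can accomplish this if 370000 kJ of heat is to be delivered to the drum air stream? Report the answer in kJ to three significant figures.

In absolute terms T_C = 293.85 K and T_H = 330.15 K, so ΔT = 36.30 K.
The reversible limit is COP_HP = T_H/ΔT = 9.095, so W_min = Q_H/COP = Q_H·ΔT/T_H.
W_min = 370000 × 36.30/330.15 = 40680 kJ.

40700 kJ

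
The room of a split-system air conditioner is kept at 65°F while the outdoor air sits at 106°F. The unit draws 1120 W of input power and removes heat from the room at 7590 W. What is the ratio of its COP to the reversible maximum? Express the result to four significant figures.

COP_actual = Q̇_C/Ẇ = 7590/1120 = 6.777.
In absolute terms T_C = 291.48 K and T_H = 314.26 K, so ΔT = 22.78 K.
COP_Carnot = T_C/ΔT = 291.48/22.78 = 12.80.
η_II = COP_actual/COP_Carnot = 6.777/12.80 = 0.5296.

0.5296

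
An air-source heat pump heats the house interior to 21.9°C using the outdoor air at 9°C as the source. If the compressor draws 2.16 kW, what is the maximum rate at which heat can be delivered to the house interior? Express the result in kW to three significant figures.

In absolute terms T_C = 282.15 K and T_H = 295.05 K, so ΔT = 12.90 K.
COP_Carnot = T_H/ΔT = 295.05/12.90 = 22.87.
Q̇_max = COP_Carnot × Ẇ = 22.87 × 2.160 kW = 49.40 kW.

49.4 kW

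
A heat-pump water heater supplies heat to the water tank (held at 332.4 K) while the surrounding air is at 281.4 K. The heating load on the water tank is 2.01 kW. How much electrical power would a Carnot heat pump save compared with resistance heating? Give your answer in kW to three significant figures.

1.70 kW

The reservoir spacing is ΔT = 332.4 − 281.4 = 51.00 K.
COP_Carnot = T_H/ΔT = 332.40/51.00 = 6.518.
Resistance heating needs Ẇ_res = Q̇_H = 2.010 kW; the reversible heat pump needs only Ẇ_hp = Q̇_H/COP = 0.3084 kW.
Saving = 2.010 − 0.3084 = 1.702 kW.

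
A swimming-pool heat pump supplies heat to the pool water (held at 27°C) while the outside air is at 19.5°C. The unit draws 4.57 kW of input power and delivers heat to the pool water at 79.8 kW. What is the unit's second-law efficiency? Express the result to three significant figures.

COP_actual = Q̇_H/Ẇ = 79.80/4.570 = 17.46.
In absolute terms T_C = 292.65 K and T_H = 300.15 K, so ΔT = 7.500 K.
COP_Carnot = T_H/ΔT = 300.15/7.500 = 40.02.
η_II = COP_actual/COP_Carnot = 17.46/40.02 = 0.4363.

0.436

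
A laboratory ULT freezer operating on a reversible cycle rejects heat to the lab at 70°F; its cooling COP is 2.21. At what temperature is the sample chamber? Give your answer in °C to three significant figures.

-70.6 °C

For a Carnot refrigerator COP_R = T_C/(T_H − T_C), so T_C = COP·T_H/(1 + COP).
With T_H = 294.26 K, T_C = 2.21 × 294.26/3.210 = 202.59 K.
Converting, 202.59 K = -70.56°C.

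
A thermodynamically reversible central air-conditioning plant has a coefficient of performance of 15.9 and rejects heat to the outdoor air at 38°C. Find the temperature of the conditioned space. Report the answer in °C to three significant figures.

19.6 °C

For a Carnot refrigerator COP_R = T_C/(T_H − T_C), so T_C = COP·T_H/(1 + COP).
With T_H = 311.15 K, T_C = 15.9 × 311.15/16.90 = 292.74 K.
Converting, 292.74 K = 19.59°C.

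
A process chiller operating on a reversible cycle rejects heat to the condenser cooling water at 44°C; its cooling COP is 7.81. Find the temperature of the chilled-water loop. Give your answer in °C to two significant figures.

8.0 °C

For a Carnot refrigerator COP_R = T_C/(T_H − T_C), so T_C = COP·T_H/(1 + COP).
With T_H = 317.15 K, T_C = 7.81 × 317.15/8.810 = 281.15 K.
Converting, 281.15 K = 8.00°C.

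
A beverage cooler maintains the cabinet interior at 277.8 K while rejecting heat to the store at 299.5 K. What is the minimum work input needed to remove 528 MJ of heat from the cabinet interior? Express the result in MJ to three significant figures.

41.2 MJ

The reservoir spacing is ΔT = 299.5 − 277.8 = 21.70 K.
The reversible limit is COP_R = T_C/ΔT = 12.80, so W_min = Q_C/COP = Q_C·ΔT/T_C.
W_min = 528.0 × 21.70/277.80 = 41.24 MJ.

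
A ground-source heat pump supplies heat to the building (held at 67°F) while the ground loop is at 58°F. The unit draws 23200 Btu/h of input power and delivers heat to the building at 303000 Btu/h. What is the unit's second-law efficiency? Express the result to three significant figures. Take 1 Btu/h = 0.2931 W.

COP_actual = Q̇_H/Ẇ = 303000/23200 = 13.06.
In absolute terms T_C = 287.59 K and T_H = 292.59 K, so ΔT = 5.000 K.
COP_Carnot = T_H/ΔT = 292.59/5.000 = 58.52.
η_II = COP_actual/COP_Carnot = 13.06/58.52 = 0.2232.

0.223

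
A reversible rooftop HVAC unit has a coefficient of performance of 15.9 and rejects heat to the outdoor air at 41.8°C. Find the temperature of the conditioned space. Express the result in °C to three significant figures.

For a Carnot refrigerator COP_R = T_C/(T_H − T_C), so T_C = COP·T_H/(1 + COP).
With T_H = 314.95 K, T_C = 15.9 × 314.95/16.90 = 296.31 K.
Converting, 296.31 K = 23.16°C.

23.2 °C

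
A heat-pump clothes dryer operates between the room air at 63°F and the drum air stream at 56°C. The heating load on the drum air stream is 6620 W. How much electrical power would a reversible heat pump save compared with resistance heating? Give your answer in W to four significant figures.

In absolute terms T_C = 290.37 K and T_H = 329.15 K, so ΔT = 38.78 K.
COP_Carnot = T_H/ΔT = 329.15/38.78 = 8.488.
Resistance heating needs Ẇ_res = Q̇_H = 6620 W; the reversible heat pump needs only Ẇ_hp = Q̇_H/COP = 779.9 W.
Saving = 6620 − 779.9 = 5840 W.

5840 W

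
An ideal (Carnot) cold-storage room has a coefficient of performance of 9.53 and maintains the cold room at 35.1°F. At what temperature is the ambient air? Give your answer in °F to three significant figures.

87.0 °F

COP_R = T_C/(T_H − T_C) gives T_H − T_C = T_C/COP.
With T_C = 274.87 K, T_H = 274.87 × (1 + 1/9.53) = 303.72 K.
Converting, 303.72 K = 87.02°F.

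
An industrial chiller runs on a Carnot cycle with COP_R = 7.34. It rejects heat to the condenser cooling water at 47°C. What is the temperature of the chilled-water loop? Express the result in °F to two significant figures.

For a Carnot refrigerator COP_R = T_C/(T_H − T_C), so T_C = COP·T_H/(1 + COP).
With T_H = 320.15 K, T_C = 7.34 × 320.15/8.340 = 281.76 K.
Converting, 281.76 K = 47.50°F.

48 °F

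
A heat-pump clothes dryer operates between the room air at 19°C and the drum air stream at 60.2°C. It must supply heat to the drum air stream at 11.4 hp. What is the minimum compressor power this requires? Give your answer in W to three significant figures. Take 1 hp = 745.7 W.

1050 W

In absolute terms T_C = 292.15 K and T_H = 333.35 K, so ΔT = 41.20 K.
COP_Carnot = T_H/ΔT = 333.35/41.20 = 8.091.
Ẇ_min = Q̇/COP_Carnot = 11.40/8.091 = 1.409 hp = 1051 W.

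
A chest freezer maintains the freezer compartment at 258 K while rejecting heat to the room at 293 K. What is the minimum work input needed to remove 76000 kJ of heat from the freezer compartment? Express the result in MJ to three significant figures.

The reservoir spacing is ΔT = 293 − 258 = 35.00 K.
The reversible limit is COP_R = T_C/ΔT = 7.371, so W_min = Q_C/COP = Q_C·ΔT/T_C.
W_min = 76000 × 35.00/258.00 = 10310 kJ = 10.31 MJ.

10.3 MJ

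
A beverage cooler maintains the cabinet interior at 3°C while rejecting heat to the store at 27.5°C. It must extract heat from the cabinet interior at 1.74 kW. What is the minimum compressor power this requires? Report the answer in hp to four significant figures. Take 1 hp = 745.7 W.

0.2070 hp

In absolute terms T_C = 276.15 K and T_H = 300.65 K, so ΔT = 24.50 K.
COP_Carnot = T_C/ΔT = 276.15/24.50 = 11.27.
Ẇ_min = Q̇/COP_Carnot = 1.740/11.27 = 0.1544 kW = 0.2070 hp.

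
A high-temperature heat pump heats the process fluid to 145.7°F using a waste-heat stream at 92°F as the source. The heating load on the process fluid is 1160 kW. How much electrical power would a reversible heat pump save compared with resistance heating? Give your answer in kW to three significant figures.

In absolute terms T_C = 306.48 K and T_H = 336.32 K, so ΔT = 29.83 K.
COP_Carnot = T_H/ΔT = 336.32/29.83 = 11.27.
Resistance heating needs Ẇ_res = Q̇_H = 1160 kW; the reversible heat pump needs only Ẇ_hp = Q̇_H/COP = 102.9 kW.
Saving = 1160 − 102.9 = 1057 kW.

1060 kW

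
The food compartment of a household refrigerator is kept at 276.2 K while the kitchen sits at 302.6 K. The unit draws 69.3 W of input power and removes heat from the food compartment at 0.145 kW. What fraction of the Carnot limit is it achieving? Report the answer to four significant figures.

0.2000

Converting, Q̇_C = 0.1450 kW = 145.0 W, so COP_actual = Q̇_C/Ẇ = 145.0/69.30 = 2.092.
The reservoir spacing is ΔT = 302.6 − 276.2 = 26.40 K.
COP_Carnot = T_C/ΔT = 276.20/26.40 = 10.46.
η_II = COP_actual/COP_Carnot = 2.092/10.46 = 0.2000.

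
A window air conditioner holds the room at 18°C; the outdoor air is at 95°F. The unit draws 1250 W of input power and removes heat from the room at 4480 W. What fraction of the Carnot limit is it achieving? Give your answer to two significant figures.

COP_actual = Q̇_C/Ẇ = 4480/1250 = 3.584.
In absolute terms T_C = 291.15 K and T_H = 308.15 K, so ΔT = 17.00 K.
COP_Carnot = T_C/ΔT = 291.15/17.00 = 17.13.
η_II = COP_actual/COP_Carnot = 3.584/17.13 = 0.2093.

0.21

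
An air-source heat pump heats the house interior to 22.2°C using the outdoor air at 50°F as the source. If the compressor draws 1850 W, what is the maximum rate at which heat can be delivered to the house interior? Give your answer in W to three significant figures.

44800 W

In absolute terms T_C = 283.15 K and T_H = 295.35 K, so ΔT = 12.20 K.
COP_Carnot = T_H/ΔT = 295.35/12.20 = 24.21.
Q̇_max = COP_Carnot × Ẇ = 24.21 × 1850 W = 44790 W.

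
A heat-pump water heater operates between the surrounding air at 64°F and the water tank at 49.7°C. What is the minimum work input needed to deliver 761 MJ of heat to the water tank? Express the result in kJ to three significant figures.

In absolute terms T_C = 290.93 K and T_H = 322.85 K, so ΔT = 31.92 K.
The reversible limit is COP_HP = T_H/ΔT = 10.11, so W_min = Q_H/COP = Q_H·ΔT/T_H.
W_min = 761.0 × 31.92/322.85 = 75.24 MJ = 75240 kJ.

75200 kJ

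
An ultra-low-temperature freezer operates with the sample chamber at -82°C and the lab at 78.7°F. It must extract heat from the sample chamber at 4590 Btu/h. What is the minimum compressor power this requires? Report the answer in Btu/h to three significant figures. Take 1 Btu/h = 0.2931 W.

2590 Btu/h

In absolute terms T_C = 191.15 K and T_H = 299.09 K, so ΔT = 107.9 K.
COP_Carnot = T_C/ΔT = 191.15/107.9 = 1.771.
Ẇ_min = Q̇/COP_Carnot = 4590/1.771 = 2592 Btu/h.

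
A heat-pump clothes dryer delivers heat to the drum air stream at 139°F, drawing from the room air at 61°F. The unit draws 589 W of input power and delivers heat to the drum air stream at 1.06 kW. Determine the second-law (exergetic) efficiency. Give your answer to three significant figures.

Converting, Q̇_H = 1.060 kW = 1060 W, so COP_actual = Q̇_H/Ẇ = 1060/589.0 = 1.800.
In absolute terms T_C = 289.26 K and T_H = 332.59 K, so ΔT = 43.33 K.
COP_Carnot = T_H/ΔT = 332.59/43.33 = 7.675.
η_II = COP_actual/COP_Carnot = 1.800/7.675 = 0.2345.

0.234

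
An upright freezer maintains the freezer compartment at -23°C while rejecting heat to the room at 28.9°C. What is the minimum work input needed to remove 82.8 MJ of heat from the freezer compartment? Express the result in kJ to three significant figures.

17200 kJ

In absolute terms T_C = 250.15 K and T_H = 302.05 K, so ΔT = 51.90 K.
The reversible limit is COP_R = T_C/ΔT = 4.820, so W_min = Q_C/COP = Q_C·ΔT/T_C.
W_min = 82.80 × 51.90/250.15 = 17.18 MJ = 17180 kJ.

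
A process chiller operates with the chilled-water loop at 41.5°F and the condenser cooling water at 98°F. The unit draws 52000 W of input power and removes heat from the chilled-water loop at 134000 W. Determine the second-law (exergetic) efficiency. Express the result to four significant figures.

COP_actual = Q̇_C/Ẇ = 134000/52000 = 2.577.
In absolute terms T_C = 278.43 K and T_H = 309.82 K, so ΔT = 31.39 K.
COP_Carnot = T_C/ΔT = 278.43/31.39 = 8.870.
η_II = COP_actual/COP_Carnot = 2.577/8.870 = 0.2905.

0.2905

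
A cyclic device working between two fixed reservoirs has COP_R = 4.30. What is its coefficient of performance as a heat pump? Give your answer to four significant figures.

5.300

The first law on one cycle gives Q_H = Q_C + W, so Q_H/W = Q_C/W + 1.
COP_HP = COP_R + 1 = 4.30 + 1 = 5.30.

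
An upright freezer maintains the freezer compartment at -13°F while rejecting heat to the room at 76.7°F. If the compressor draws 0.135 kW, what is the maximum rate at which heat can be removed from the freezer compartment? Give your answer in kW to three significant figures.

0.672 kW

In absolute terms T_C = 248.15 K and T_H = 297.98 K, so ΔT = 49.83 K.
COP_Carnot = T_C/ΔT = 248.15/49.83 = 4.980.
Q̇_max = COP_Carnot × Ẇ = 4.980 × 0.1350 kW = 0.6722 kW.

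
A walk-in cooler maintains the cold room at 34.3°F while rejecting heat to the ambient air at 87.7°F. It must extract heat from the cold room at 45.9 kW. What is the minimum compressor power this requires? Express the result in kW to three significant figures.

In absolute terms T_C = 274.43 K and T_H = 304.09 K, so ΔT = 29.67 K.
COP_Carnot = T_C/ΔT = 274.43/29.67 = 9.250.
Ẇ_min = Q̇/COP_Carnot = 45.90/9.250 = 4.962 kW.

4.96 kW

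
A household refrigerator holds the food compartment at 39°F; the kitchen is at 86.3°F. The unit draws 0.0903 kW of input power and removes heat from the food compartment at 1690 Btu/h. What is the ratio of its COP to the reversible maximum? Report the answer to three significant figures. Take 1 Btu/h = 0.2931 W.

0.520

Converting, Q̇_C = 1690 Btu/h = 0.4953 kW, so COP_actual = Q̇_C/Ẇ = 0.4953/0.09030 = 5.485.
In absolute terms T_C = 277.04 K and T_H = 303.32 K, so ΔT = 26.28 K.
COP_Carnot = T_C/ΔT = 277.04/26.28 = 10.54.
η_II = COP_actual/COP_Carnot = 5.485/10.54 = 0.5203.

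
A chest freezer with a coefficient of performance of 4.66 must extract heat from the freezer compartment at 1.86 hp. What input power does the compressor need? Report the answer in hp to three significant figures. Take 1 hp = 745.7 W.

0.399 hp

Ẇ = Q̇_C/COP = 1.860/4.66 = 0.3991 hp.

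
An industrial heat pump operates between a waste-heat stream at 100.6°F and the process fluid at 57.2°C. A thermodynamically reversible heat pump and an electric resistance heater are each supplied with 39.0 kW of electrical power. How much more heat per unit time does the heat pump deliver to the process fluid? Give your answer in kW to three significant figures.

636 kW

In absolute terms T_C = 311.26 K and T_H = 330.35 K, so ΔT = 19.09 K.
COP_Carnot = T_H/ΔT = 330.35/19.09 = 17.31.
The heat pump delivers Q̇_H = COP × Ẇ = 674.9 kW; the resistance heater delivers Ẇ = 39.00 kW.
Extra = (COP − 1)·Ẇ = 635.9 kW.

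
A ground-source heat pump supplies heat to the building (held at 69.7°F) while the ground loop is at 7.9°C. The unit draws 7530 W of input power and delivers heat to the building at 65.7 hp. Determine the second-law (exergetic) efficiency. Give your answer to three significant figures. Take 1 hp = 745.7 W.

Converting, Q̇_H = 65.70 hp = 48990 W, so COP_actual = Q̇_H/Ẇ = 48990/7530 = 6.506.
In absolute terms T_C = 281.05 K and T_H = 294.09 K, so ΔT = 13.04 K.
COP_Carnot = T_H/ΔT = 294.09/13.04 = 22.55.
η_II = COP_actual/COP_Carnot = 6.506/22.55 = 0.2886.

0.289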